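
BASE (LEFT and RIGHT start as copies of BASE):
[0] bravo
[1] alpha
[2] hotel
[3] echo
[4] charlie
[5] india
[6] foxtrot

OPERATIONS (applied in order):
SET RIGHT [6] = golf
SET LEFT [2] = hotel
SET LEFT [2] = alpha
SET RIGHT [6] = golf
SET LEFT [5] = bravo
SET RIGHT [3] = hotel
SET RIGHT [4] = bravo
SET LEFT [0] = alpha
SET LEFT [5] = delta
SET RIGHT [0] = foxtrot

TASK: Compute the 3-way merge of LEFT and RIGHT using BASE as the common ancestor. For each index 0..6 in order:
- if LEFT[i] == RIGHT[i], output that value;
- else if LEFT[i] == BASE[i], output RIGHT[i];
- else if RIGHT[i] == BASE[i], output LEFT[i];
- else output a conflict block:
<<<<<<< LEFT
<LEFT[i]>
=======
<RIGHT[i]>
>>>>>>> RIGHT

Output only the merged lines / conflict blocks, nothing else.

Final LEFT:  [alpha, alpha, alpha, echo, charlie, delta, foxtrot]
Final RIGHT: [foxtrot, alpha, hotel, hotel, bravo, india, golf]
i=0: BASE=bravo L=alpha R=foxtrot all differ -> CONFLICT
i=1: L=alpha R=alpha -> agree -> alpha
i=2: L=alpha, R=hotel=BASE -> take LEFT -> alpha
i=3: L=echo=BASE, R=hotel -> take RIGHT -> hotel
i=4: L=charlie=BASE, R=bravo -> take RIGHT -> bravo
i=5: L=delta, R=india=BASE -> take LEFT -> delta
i=6: L=foxtrot=BASE, R=golf -> take RIGHT -> golf

Answer: <<<<<<< LEFT
alpha
=======
foxtrot
>>>>>>> RIGHT
alpha
alpha
hotel
bravo
delta
golf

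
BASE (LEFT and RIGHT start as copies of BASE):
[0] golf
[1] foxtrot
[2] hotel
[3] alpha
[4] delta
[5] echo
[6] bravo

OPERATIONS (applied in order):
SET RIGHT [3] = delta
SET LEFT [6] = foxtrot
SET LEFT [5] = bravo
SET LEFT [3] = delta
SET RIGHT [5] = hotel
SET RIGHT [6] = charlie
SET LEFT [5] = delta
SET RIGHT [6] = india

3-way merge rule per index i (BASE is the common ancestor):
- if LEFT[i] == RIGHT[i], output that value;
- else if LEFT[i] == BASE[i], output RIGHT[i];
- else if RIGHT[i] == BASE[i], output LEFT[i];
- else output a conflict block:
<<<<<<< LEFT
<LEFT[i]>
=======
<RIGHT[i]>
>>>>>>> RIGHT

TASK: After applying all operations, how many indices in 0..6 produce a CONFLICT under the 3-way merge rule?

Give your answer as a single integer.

Answer: 2

Derivation:
Final LEFT:  [golf, foxtrot, hotel, delta, delta, delta, foxtrot]
Final RIGHT: [golf, foxtrot, hotel, delta, delta, hotel, india]
i=0: L=golf R=golf -> agree -> golf
i=1: L=foxtrot R=foxtrot -> agree -> foxtrot
i=2: L=hotel R=hotel -> agree -> hotel
i=3: L=delta R=delta -> agree -> delta
i=4: L=delta R=delta -> agree -> delta
i=5: BASE=echo L=delta R=hotel all differ -> CONFLICT
i=6: BASE=bravo L=foxtrot R=india all differ -> CONFLICT
Conflict count: 2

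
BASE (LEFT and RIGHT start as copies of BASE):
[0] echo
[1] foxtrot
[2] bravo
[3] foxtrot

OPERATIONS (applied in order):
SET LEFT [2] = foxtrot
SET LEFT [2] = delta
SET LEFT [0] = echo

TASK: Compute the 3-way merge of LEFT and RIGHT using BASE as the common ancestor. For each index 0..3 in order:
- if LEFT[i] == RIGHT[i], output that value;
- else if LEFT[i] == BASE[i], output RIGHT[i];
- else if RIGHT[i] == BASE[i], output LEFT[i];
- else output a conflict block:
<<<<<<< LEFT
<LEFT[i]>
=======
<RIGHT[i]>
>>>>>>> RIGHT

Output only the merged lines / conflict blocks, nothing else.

Answer: echo
foxtrot
delta
foxtrot

Derivation:
Final LEFT:  [echo, foxtrot, delta, foxtrot]
Final RIGHT: [echo, foxtrot, bravo, foxtrot]
i=0: L=echo R=echo -> agree -> echo
i=1: L=foxtrot R=foxtrot -> agree -> foxtrot
i=2: L=delta, R=bravo=BASE -> take LEFT -> delta
i=3: L=foxtrot R=foxtrot -> agree -> foxtrot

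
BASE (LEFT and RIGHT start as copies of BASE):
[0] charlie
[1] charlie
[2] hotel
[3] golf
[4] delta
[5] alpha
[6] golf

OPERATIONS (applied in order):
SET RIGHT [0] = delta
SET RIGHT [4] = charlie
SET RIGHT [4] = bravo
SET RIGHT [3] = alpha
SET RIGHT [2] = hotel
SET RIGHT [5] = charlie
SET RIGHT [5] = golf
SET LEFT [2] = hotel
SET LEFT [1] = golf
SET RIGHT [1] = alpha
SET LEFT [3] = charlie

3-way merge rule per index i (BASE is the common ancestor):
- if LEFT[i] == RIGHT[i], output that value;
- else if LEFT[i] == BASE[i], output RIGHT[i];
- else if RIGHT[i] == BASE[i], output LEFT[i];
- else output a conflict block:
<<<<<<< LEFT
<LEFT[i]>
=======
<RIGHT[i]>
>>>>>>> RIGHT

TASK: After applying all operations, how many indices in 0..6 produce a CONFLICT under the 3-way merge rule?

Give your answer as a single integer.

Final LEFT:  [charlie, golf, hotel, charlie, delta, alpha, golf]
Final RIGHT: [delta, alpha, hotel, alpha, bravo, golf, golf]
i=0: L=charlie=BASE, R=delta -> take RIGHT -> delta
i=1: BASE=charlie L=golf R=alpha all differ -> CONFLICT
i=2: L=hotel R=hotel -> agree -> hotel
i=3: BASE=golf L=charlie R=alpha all differ -> CONFLICT
i=4: L=delta=BASE, R=bravo -> take RIGHT -> bravo
i=5: L=alpha=BASE, R=golf -> take RIGHT -> golf
i=6: L=golf R=golf -> agree -> golf
Conflict count: 2

Answer: 2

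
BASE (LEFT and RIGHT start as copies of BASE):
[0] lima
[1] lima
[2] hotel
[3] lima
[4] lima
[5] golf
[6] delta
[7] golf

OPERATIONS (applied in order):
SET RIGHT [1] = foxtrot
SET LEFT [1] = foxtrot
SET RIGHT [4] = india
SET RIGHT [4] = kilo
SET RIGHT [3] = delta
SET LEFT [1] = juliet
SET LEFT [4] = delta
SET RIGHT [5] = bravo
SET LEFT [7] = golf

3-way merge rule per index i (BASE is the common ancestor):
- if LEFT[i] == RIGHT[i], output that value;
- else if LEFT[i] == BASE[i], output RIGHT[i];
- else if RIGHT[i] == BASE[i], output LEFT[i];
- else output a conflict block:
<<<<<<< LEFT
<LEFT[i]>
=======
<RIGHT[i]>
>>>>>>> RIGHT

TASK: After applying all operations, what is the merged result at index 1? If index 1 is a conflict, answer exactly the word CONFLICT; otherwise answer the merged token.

Final LEFT:  [lima, juliet, hotel, lima, delta, golf, delta, golf]
Final RIGHT: [lima, foxtrot, hotel, delta, kilo, bravo, delta, golf]
i=0: L=lima R=lima -> agree -> lima
i=1: BASE=lima L=juliet R=foxtrot all differ -> CONFLICT
i=2: L=hotel R=hotel -> agree -> hotel
i=3: L=lima=BASE, R=delta -> take RIGHT -> delta
i=4: BASE=lima L=delta R=kilo all differ -> CONFLICT
i=5: L=golf=BASE, R=bravo -> take RIGHT -> bravo
i=6: L=delta R=delta -> agree -> delta
i=7: L=golf R=golf -> agree -> golf
Index 1 -> CONFLICT

Answer: CONFLICT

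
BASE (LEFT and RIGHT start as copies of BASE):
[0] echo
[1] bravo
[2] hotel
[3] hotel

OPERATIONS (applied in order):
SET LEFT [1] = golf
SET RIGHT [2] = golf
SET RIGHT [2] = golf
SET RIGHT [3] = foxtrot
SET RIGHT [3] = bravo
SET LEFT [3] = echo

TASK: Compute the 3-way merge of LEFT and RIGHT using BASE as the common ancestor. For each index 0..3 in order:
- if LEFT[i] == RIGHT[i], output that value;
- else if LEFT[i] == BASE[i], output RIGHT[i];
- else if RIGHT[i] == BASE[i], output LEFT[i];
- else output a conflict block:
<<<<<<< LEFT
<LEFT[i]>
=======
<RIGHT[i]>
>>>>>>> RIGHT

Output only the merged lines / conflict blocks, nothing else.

Answer: echo
golf
golf
<<<<<<< LEFT
echo
=======
bravo
>>>>>>> RIGHT

Derivation:
Final LEFT:  [echo, golf, hotel, echo]
Final RIGHT: [echo, bravo, golf, bravo]
i=0: L=echo R=echo -> agree -> echo
i=1: L=golf, R=bravo=BASE -> take LEFT -> golf
i=2: L=hotel=BASE, R=golf -> take RIGHT -> golf
i=3: BASE=hotel L=echo R=bravo all differ -> CONFLICT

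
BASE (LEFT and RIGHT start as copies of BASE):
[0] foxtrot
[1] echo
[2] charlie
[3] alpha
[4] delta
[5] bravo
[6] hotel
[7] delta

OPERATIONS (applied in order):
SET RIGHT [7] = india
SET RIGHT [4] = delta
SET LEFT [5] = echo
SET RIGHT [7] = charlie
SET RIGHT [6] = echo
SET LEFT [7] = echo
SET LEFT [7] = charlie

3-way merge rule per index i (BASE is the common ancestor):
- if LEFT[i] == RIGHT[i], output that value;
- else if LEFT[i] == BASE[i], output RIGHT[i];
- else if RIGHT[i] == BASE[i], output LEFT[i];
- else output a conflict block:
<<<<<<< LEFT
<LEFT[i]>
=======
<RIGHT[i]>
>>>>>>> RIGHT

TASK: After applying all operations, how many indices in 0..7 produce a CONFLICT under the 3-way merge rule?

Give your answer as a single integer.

Final LEFT:  [foxtrot, echo, charlie, alpha, delta, echo, hotel, charlie]
Final RIGHT: [foxtrot, echo, charlie, alpha, delta, bravo, echo, charlie]
i=0: L=foxtrot R=foxtrot -> agree -> foxtrot
i=1: L=echo R=echo -> agree -> echo
i=2: L=charlie R=charlie -> agree -> charlie
i=3: L=alpha R=alpha -> agree -> alpha
i=4: L=delta R=delta -> agree -> delta
i=5: L=echo, R=bravo=BASE -> take LEFT -> echo
i=6: L=hotel=BASE, R=echo -> take RIGHT -> echo
i=7: L=charlie R=charlie -> agree -> charlie
Conflict count: 0

Answer: 0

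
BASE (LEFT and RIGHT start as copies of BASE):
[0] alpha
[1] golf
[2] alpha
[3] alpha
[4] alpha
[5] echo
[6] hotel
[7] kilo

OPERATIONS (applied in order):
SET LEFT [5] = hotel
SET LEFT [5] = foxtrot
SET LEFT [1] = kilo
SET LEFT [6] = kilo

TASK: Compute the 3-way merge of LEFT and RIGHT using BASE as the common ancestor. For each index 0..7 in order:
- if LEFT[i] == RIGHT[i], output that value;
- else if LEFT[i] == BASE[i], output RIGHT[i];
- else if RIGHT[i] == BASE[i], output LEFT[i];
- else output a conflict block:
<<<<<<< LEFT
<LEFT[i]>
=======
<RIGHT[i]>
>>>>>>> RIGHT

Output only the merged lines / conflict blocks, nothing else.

Final LEFT:  [alpha, kilo, alpha, alpha, alpha, foxtrot, kilo, kilo]
Final RIGHT: [alpha, golf, alpha, alpha, alpha, echo, hotel, kilo]
i=0: L=alpha R=alpha -> agree -> alpha
i=1: L=kilo, R=golf=BASE -> take LEFT -> kilo
i=2: L=alpha R=alpha -> agree -> alpha
i=3: L=alpha R=alpha -> agree -> alpha
i=4: L=alpha R=alpha -> agree -> alpha
i=5: L=foxtrot, R=echo=BASE -> take LEFT -> foxtrot
i=6: L=kilo, R=hotel=BASE -> take LEFT -> kilo
i=7: L=kilo R=kilo -> agree -> kilo

Answer: alpha
kilo
alpha
alpha
alpha
foxtrot
kilo
kilo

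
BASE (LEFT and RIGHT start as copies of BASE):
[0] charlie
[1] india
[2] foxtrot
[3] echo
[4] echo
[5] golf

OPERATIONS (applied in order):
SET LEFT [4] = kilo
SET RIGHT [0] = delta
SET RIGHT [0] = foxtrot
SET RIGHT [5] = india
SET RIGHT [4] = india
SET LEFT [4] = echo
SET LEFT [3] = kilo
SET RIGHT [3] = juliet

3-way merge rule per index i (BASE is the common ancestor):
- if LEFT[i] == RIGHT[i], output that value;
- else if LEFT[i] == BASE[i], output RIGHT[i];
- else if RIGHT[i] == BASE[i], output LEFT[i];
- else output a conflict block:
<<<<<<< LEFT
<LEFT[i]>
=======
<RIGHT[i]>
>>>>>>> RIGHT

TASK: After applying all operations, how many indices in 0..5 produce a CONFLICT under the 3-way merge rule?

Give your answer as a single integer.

Answer: 1

Derivation:
Final LEFT:  [charlie, india, foxtrot, kilo, echo, golf]
Final RIGHT: [foxtrot, india, foxtrot, juliet, india, india]
i=0: L=charlie=BASE, R=foxtrot -> take RIGHT -> foxtrot
i=1: L=india R=india -> agree -> india
i=2: L=foxtrot R=foxtrot -> agree -> foxtrot
i=3: BASE=echo L=kilo R=juliet all differ -> CONFLICT
i=4: L=echo=BASE, R=india -> take RIGHT -> india
i=5: L=golf=BASE, R=india -> take RIGHT -> india
Conflict count: 1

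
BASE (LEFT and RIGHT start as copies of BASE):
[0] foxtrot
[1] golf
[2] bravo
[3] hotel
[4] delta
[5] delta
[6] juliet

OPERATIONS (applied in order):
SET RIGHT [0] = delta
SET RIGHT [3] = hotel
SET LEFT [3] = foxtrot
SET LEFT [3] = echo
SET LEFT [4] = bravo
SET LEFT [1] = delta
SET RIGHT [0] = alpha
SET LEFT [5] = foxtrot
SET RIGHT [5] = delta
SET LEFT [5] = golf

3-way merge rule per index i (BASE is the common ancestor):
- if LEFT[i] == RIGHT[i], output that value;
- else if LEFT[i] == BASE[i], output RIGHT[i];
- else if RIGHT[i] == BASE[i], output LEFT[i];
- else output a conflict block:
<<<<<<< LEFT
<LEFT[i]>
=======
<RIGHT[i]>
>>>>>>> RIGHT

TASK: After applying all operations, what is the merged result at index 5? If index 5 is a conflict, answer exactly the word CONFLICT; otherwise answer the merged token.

Answer: golf

Derivation:
Final LEFT:  [foxtrot, delta, bravo, echo, bravo, golf, juliet]
Final RIGHT: [alpha, golf, bravo, hotel, delta, delta, juliet]
i=0: L=foxtrot=BASE, R=alpha -> take RIGHT -> alpha
i=1: L=delta, R=golf=BASE -> take LEFT -> delta
i=2: L=bravo R=bravo -> agree -> bravo
i=3: L=echo, R=hotel=BASE -> take LEFT -> echo
i=4: L=bravo, R=delta=BASE -> take LEFT -> bravo
i=5: L=golf, R=delta=BASE -> take LEFT -> golf
i=6: L=juliet R=juliet -> agree -> juliet
Index 5 -> golf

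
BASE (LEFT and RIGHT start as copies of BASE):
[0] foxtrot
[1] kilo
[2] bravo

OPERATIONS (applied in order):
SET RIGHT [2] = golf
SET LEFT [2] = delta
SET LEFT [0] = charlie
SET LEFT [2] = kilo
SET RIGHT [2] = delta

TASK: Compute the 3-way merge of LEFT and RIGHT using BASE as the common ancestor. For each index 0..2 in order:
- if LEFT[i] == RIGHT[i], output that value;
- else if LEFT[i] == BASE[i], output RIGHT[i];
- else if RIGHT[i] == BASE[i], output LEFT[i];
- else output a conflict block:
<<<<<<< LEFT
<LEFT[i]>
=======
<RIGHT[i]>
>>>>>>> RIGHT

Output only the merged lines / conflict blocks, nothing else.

Final LEFT:  [charlie, kilo, kilo]
Final RIGHT: [foxtrot, kilo, delta]
i=0: L=charlie, R=foxtrot=BASE -> take LEFT -> charlie
i=1: L=kilo R=kilo -> agree -> kilo
i=2: BASE=bravo L=kilo R=delta all differ -> CONFLICT

Answer: charlie
kilo
<<<<<<< LEFT
kilo
=======
delta
>>>>>>> RIGHT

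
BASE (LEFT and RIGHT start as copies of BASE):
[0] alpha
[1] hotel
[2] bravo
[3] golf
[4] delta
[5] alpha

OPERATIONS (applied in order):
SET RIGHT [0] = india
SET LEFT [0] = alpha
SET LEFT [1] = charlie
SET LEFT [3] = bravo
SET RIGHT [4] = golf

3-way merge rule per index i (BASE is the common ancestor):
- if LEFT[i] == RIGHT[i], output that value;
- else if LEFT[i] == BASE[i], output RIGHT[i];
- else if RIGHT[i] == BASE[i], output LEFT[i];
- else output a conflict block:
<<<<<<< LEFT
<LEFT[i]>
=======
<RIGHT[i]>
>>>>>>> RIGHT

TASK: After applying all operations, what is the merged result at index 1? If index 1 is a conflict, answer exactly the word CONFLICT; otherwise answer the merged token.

Final LEFT:  [alpha, charlie, bravo, bravo, delta, alpha]
Final RIGHT: [india, hotel, bravo, golf, golf, alpha]
i=0: L=alpha=BASE, R=india -> take RIGHT -> india
i=1: L=charlie, R=hotel=BASE -> take LEFT -> charlie
i=2: L=bravo R=bravo -> agree -> bravo
i=3: L=bravo, R=golf=BASE -> take LEFT -> bravo
i=4: L=delta=BASE, R=golf -> take RIGHT -> golf
i=5: L=alpha R=alpha -> agree -> alpha
Index 1 -> charlie

Answer: charlie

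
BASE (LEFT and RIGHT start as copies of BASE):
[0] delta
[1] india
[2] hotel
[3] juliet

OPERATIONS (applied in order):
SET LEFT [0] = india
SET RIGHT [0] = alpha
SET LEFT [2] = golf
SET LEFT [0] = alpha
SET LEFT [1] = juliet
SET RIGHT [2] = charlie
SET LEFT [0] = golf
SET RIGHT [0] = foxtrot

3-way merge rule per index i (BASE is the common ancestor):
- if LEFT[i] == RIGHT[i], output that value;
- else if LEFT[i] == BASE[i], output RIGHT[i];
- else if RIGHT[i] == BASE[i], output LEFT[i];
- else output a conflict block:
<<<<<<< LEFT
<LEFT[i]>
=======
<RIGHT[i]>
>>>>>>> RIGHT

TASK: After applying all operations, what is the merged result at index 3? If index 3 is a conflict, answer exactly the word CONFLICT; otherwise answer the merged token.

Final LEFT:  [golf, juliet, golf, juliet]
Final RIGHT: [foxtrot, india, charlie, juliet]
i=0: BASE=delta L=golf R=foxtrot all differ -> CONFLICT
i=1: L=juliet, R=india=BASE -> take LEFT -> juliet
i=2: BASE=hotel L=golf R=charlie all differ -> CONFLICT
i=3: L=juliet R=juliet -> agree -> juliet
Index 3 -> juliet

Answer: juliet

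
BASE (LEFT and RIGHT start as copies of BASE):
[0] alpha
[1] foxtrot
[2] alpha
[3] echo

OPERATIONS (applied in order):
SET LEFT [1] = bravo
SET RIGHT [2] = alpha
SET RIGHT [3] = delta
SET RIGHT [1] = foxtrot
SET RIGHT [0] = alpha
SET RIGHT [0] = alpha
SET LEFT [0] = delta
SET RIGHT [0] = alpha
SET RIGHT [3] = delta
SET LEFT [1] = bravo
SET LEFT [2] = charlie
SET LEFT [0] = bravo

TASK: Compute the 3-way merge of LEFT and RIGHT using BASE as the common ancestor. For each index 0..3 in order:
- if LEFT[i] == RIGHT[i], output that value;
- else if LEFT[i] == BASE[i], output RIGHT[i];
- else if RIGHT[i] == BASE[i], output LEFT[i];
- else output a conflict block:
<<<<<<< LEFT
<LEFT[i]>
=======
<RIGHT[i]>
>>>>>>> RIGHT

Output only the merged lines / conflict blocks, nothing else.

Final LEFT:  [bravo, bravo, charlie, echo]
Final RIGHT: [alpha, foxtrot, alpha, delta]
i=0: L=bravo, R=alpha=BASE -> take LEFT -> bravo
i=1: L=bravo, R=foxtrot=BASE -> take LEFT -> bravo
i=2: L=charlie, R=alpha=BASE -> take LEFT -> charlie
i=3: L=echo=BASE, R=delta -> take RIGHT -> delta

Answer: bravo
bravo
charlie
delta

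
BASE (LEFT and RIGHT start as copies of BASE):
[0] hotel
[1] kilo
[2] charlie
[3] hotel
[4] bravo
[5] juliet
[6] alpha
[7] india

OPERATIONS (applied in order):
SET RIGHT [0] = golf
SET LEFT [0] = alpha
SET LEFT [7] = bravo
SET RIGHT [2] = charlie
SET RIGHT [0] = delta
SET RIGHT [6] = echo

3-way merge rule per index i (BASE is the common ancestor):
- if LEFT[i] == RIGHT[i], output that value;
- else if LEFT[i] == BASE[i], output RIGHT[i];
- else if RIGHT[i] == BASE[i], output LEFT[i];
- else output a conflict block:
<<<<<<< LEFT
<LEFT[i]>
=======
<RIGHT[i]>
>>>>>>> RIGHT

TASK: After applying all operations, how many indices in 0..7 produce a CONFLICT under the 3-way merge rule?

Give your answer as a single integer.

Answer: 1

Derivation:
Final LEFT:  [alpha, kilo, charlie, hotel, bravo, juliet, alpha, bravo]
Final RIGHT: [delta, kilo, charlie, hotel, bravo, juliet, echo, india]
i=0: BASE=hotel L=alpha R=delta all differ -> CONFLICT
i=1: L=kilo R=kilo -> agree -> kilo
i=2: L=charlie R=charlie -> agree -> charlie
i=3: L=hotel R=hotel -> agree -> hotel
i=4: L=bravo R=bravo -> agree -> bravo
i=5: L=juliet R=juliet -> agree -> juliet
i=6: L=alpha=BASE, R=echo -> take RIGHT -> echo
i=7: L=bravo, R=india=BASE -> take LEFT -> bravo
Conflict count: 1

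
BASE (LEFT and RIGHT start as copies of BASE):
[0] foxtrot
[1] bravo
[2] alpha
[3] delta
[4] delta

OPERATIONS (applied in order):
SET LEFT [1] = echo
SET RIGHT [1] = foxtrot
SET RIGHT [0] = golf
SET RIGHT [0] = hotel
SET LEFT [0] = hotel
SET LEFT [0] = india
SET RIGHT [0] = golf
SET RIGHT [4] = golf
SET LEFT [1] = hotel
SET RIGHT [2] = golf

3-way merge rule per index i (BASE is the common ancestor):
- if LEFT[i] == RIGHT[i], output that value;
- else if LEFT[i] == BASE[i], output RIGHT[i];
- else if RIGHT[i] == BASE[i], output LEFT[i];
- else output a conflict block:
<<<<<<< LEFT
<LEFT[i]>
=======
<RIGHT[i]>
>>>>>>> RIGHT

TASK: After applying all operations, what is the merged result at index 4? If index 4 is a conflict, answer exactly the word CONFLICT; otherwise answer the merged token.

Final LEFT:  [india, hotel, alpha, delta, delta]
Final RIGHT: [golf, foxtrot, golf, delta, golf]
i=0: BASE=foxtrot L=india R=golf all differ -> CONFLICT
i=1: BASE=bravo L=hotel R=foxtrot all differ -> CONFLICT
i=2: L=alpha=BASE, R=golf -> take RIGHT -> golf
i=3: L=delta R=delta -> agree -> delta
i=4: L=delta=BASE, R=golf -> take RIGHT -> golf
Index 4 -> golf

Answer: golf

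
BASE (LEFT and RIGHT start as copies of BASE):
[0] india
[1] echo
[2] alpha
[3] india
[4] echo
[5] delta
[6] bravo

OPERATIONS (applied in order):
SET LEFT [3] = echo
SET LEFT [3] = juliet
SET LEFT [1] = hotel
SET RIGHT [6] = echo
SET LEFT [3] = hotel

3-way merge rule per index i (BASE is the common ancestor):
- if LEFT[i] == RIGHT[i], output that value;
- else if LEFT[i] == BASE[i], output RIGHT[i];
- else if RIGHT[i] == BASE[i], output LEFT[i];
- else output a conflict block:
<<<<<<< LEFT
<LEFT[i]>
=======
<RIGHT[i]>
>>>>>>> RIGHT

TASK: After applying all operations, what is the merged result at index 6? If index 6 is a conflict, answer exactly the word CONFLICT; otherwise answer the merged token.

Final LEFT:  [india, hotel, alpha, hotel, echo, delta, bravo]
Final RIGHT: [india, echo, alpha, india, echo, delta, echo]
i=0: L=india R=india -> agree -> india
i=1: L=hotel, R=echo=BASE -> take LEFT -> hotel
i=2: L=alpha R=alpha -> agree -> alpha
i=3: L=hotel, R=india=BASE -> take LEFT -> hotel
i=4: L=echo R=echo -> agree -> echo
i=5: L=delta R=delta -> agree -> delta
i=6: L=bravo=BASE, R=echo -> take RIGHT -> echo
Index 6 -> echo

Answer: echo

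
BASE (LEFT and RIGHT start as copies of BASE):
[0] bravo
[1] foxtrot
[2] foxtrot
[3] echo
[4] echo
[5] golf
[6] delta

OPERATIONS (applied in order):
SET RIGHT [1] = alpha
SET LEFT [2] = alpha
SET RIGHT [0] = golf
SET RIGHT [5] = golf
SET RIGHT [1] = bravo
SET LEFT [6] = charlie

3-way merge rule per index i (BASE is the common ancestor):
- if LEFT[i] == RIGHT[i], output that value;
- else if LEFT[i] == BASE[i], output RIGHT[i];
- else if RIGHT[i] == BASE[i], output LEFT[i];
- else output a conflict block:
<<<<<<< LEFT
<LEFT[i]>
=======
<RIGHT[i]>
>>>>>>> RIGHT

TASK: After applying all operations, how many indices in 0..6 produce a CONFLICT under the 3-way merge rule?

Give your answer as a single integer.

Final LEFT:  [bravo, foxtrot, alpha, echo, echo, golf, charlie]
Final RIGHT: [golf, bravo, foxtrot, echo, echo, golf, delta]
i=0: L=bravo=BASE, R=golf -> take RIGHT -> golf
i=1: L=foxtrot=BASE, R=bravo -> take RIGHT -> bravo
i=2: L=alpha, R=foxtrot=BASE -> take LEFT -> alpha
i=3: L=echo R=echo -> agree -> echo
i=4: L=echo R=echo -> agree -> echo
i=5: L=golf R=golf -> agree -> golf
i=6: L=charlie, R=delta=BASE -> take LEFT -> charlie
Conflict count: 0

Answer: 0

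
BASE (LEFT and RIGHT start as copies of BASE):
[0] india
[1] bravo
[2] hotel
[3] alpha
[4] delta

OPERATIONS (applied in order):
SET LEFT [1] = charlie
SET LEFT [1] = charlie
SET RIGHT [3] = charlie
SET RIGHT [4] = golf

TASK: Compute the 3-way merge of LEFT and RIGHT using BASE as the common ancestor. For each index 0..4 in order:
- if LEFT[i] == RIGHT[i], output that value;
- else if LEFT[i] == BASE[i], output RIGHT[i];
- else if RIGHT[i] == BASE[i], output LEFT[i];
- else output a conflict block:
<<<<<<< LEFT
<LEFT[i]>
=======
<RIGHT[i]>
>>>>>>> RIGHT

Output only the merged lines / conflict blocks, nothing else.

Answer: india
charlie
hotel
charlie
golf

Derivation:
Final LEFT:  [india, charlie, hotel, alpha, delta]
Final RIGHT: [india, bravo, hotel, charlie, golf]
i=0: L=india R=india -> agree -> india
i=1: L=charlie, R=bravo=BASE -> take LEFT -> charlie
i=2: L=hotel R=hotel -> agree -> hotel
i=3: L=alpha=BASE, R=charlie -> take RIGHT -> charlie
i=4: L=delta=BASE, R=golf -> take RIGHT -> golf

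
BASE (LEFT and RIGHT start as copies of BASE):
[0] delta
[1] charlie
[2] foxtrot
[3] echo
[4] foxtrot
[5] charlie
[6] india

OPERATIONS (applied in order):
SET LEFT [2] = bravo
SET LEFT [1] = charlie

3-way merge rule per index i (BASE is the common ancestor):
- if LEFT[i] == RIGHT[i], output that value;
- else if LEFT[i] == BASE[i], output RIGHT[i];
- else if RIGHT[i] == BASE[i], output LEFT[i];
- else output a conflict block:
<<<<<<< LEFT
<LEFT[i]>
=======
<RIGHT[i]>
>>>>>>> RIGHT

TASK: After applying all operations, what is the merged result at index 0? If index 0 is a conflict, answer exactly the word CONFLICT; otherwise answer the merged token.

Final LEFT:  [delta, charlie, bravo, echo, foxtrot, charlie, india]
Final RIGHT: [delta, charlie, foxtrot, echo, foxtrot, charlie, india]
i=0: L=delta R=delta -> agree -> delta
i=1: L=charlie R=charlie -> agree -> charlie
i=2: L=bravo, R=foxtrot=BASE -> take LEFT -> bravo
i=3: L=echo R=echo -> agree -> echo
i=4: L=foxtrot R=foxtrot -> agree -> foxtrot
i=5: L=charlie R=charlie -> agree -> charlie
i=6: L=india R=india -> agree -> india
Index 0 -> delta

Answer: delta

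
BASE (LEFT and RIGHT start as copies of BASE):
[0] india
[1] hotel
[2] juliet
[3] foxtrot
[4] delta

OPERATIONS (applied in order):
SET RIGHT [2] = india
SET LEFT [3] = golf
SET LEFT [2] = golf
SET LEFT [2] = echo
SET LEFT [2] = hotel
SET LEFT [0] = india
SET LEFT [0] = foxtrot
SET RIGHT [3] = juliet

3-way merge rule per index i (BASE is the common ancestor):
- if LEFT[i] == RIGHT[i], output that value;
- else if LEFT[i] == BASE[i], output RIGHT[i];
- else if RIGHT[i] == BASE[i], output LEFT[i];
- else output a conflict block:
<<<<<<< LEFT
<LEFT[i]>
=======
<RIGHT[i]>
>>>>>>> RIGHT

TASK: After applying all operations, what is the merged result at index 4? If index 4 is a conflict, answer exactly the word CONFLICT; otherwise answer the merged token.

Answer: delta

Derivation:
Final LEFT:  [foxtrot, hotel, hotel, golf, delta]
Final RIGHT: [india, hotel, india, juliet, delta]
i=0: L=foxtrot, R=india=BASE -> take LEFT -> foxtrot
i=1: L=hotel R=hotel -> agree -> hotel
i=2: BASE=juliet L=hotel R=india all differ -> CONFLICT
i=3: BASE=foxtrot L=golf R=juliet all differ -> CONFLICT
i=4: L=delta R=delta -> agree -> delta
Index 4 -> delta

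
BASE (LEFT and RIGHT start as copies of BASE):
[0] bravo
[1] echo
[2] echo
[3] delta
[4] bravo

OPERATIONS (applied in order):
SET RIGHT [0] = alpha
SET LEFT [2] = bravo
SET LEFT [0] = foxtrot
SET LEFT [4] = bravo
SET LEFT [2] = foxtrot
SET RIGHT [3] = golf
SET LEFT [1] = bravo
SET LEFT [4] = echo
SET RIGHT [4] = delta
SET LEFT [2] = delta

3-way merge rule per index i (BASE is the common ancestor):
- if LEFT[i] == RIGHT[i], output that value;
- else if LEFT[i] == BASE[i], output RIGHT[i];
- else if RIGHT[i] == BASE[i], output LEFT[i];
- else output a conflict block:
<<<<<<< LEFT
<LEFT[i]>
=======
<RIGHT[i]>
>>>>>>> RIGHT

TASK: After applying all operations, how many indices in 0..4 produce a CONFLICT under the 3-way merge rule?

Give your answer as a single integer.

Final LEFT:  [foxtrot, bravo, delta, delta, echo]
Final RIGHT: [alpha, echo, echo, golf, delta]
i=0: BASE=bravo L=foxtrot R=alpha all differ -> CONFLICT
i=1: L=bravo, R=echo=BASE -> take LEFT -> bravo
i=2: L=delta, R=echo=BASE -> take LEFT -> delta
i=3: L=delta=BASE, R=golf -> take RIGHT -> golf
i=4: BASE=bravo L=echo R=delta all differ -> CONFLICT
Conflict count: 2

Answer: 2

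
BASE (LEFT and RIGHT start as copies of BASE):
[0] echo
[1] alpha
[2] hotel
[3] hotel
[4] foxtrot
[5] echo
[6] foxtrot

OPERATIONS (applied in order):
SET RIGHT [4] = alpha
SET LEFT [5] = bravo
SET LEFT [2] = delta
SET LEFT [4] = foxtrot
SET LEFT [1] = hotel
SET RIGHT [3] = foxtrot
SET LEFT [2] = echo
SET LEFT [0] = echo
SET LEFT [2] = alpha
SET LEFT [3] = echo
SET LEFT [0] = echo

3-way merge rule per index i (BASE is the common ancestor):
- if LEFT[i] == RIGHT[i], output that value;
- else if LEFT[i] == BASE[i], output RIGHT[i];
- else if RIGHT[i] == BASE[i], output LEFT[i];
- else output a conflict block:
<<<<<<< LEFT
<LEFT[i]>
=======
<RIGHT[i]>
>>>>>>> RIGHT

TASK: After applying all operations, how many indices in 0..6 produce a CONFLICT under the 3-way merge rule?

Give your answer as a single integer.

Final LEFT:  [echo, hotel, alpha, echo, foxtrot, bravo, foxtrot]
Final RIGHT: [echo, alpha, hotel, foxtrot, alpha, echo, foxtrot]
i=0: L=echo R=echo -> agree -> echo
i=1: L=hotel, R=alpha=BASE -> take LEFT -> hotel
i=2: L=alpha, R=hotel=BASE -> take LEFT -> alpha
i=3: BASE=hotel L=echo R=foxtrot all differ -> CONFLICT
i=4: L=foxtrot=BASE, R=alpha -> take RIGHT -> alpha
i=5: L=bravo, R=echo=BASE -> take LEFT -> bravo
i=6: L=foxtrot R=foxtrot -> agree -> foxtrot
Conflict count: 1

Answer: 1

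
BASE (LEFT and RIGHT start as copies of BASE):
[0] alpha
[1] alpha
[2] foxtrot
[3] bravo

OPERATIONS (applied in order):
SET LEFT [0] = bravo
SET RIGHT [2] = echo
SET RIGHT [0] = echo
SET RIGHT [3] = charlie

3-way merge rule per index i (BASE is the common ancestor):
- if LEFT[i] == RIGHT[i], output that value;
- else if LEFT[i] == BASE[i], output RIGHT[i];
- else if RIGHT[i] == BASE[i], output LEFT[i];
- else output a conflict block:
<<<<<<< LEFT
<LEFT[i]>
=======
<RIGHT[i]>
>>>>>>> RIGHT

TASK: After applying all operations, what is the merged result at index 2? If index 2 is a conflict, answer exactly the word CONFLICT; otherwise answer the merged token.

Answer: echo

Derivation:
Final LEFT:  [bravo, alpha, foxtrot, bravo]
Final RIGHT: [echo, alpha, echo, charlie]
i=0: BASE=alpha L=bravo R=echo all differ -> CONFLICT
i=1: L=alpha R=alpha -> agree -> alpha
i=2: L=foxtrot=BASE, R=echo -> take RIGHT -> echo
i=3: L=bravo=BASE, R=charlie -> take RIGHT -> charlie
Index 2 -> echo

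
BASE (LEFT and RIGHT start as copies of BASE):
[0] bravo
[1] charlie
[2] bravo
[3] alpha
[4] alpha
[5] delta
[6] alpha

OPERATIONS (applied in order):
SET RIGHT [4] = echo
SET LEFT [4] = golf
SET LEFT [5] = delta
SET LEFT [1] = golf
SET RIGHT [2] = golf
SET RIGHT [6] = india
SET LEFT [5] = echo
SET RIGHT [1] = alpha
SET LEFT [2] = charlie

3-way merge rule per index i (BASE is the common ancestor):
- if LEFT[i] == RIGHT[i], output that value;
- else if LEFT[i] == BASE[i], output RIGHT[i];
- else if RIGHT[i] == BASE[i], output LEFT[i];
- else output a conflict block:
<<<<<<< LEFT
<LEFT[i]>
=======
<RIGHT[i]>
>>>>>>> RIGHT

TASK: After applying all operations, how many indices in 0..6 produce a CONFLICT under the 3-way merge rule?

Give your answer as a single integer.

Final LEFT:  [bravo, golf, charlie, alpha, golf, echo, alpha]
Final RIGHT: [bravo, alpha, golf, alpha, echo, delta, india]
i=0: L=bravo R=bravo -> agree -> bravo
i=1: BASE=charlie L=golf R=alpha all differ -> CONFLICT
i=2: BASE=bravo L=charlie R=golf all differ -> CONFLICT
i=3: L=alpha R=alpha -> agree -> alpha
i=4: BASE=alpha L=golf R=echo all differ -> CONFLICT
i=5: L=echo, R=delta=BASE -> take LEFT -> echo
i=6: L=alpha=BASE, R=india -> take RIGHT -> india
Conflict count: 3

Answer: 3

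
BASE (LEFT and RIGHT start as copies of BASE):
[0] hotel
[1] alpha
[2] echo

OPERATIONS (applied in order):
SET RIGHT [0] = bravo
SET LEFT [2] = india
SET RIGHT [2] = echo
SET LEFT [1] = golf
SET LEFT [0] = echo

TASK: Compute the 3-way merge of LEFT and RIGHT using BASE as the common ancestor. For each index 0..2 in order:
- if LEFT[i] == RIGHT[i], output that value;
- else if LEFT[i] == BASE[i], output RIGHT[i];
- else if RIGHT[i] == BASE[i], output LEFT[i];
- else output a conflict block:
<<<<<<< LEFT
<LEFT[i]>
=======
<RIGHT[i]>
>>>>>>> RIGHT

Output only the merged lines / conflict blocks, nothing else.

Final LEFT:  [echo, golf, india]
Final RIGHT: [bravo, alpha, echo]
i=0: BASE=hotel L=echo R=bravo all differ -> CONFLICT
i=1: L=golf, R=alpha=BASE -> take LEFT -> golf
i=2: L=india, R=echo=BASE -> take LEFT -> india

Answer: <<<<<<< LEFT
echo
=======
bravo
>>>>>>> RIGHT
golf
india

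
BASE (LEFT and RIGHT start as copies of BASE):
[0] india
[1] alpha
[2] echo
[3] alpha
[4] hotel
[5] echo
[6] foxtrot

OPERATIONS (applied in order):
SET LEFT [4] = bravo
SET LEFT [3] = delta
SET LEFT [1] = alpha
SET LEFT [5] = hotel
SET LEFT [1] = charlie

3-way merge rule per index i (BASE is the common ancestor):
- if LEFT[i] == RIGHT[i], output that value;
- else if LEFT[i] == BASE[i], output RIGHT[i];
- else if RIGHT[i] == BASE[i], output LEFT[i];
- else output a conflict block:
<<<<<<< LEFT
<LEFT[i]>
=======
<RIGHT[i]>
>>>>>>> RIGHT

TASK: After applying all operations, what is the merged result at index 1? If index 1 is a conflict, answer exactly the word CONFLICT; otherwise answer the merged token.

Final LEFT:  [india, charlie, echo, delta, bravo, hotel, foxtrot]
Final RIGHT: [india, alpha, echo, alpha, hotel, echo, foxtrot]
i=0: L=india R=india -> agree -> india
i=1: L=charlie, R=alpha=BASE -> take LEFT -> charlie
i=2: L=echo R=echo -> agree -> echo
i=3: L=delta, R=alpha=BASE -> take LEFT -> delta
i=4: L=bravo, R=hotel=BASE -> take LEFT -> bravo
i=5: L=hotel, R=echo=BASE -> take LEFT -> hotel
i=6: L=foxtrot R=foxtrot -> agree -> foxtrot
Index 1 -> charlie

Answer: charlie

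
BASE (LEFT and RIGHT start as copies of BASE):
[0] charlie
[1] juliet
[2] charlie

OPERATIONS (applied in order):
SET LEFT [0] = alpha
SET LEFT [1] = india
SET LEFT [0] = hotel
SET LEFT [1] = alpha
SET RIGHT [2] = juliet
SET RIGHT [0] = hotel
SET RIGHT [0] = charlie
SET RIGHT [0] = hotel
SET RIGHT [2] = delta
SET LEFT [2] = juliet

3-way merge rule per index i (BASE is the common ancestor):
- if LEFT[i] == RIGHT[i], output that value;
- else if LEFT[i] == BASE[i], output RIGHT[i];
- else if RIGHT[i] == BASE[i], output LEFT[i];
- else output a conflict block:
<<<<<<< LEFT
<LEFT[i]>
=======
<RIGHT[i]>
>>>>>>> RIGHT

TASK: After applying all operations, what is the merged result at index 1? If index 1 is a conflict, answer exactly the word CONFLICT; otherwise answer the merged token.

Answer: alpha

Derivation:
Final LEFT:  [hotel, alpha, juliet]
Final RIGHT: [hotel, juliet, delta]
i=0: L=hotel R=hotel -> agree -> hotel
i=1: L=alpha, R=juliet=BASE -> take LEFT -> alpha
i=2: BASE=charlie L=juliet R=delta all differ -> CONFLICT
Index 1 -> alpha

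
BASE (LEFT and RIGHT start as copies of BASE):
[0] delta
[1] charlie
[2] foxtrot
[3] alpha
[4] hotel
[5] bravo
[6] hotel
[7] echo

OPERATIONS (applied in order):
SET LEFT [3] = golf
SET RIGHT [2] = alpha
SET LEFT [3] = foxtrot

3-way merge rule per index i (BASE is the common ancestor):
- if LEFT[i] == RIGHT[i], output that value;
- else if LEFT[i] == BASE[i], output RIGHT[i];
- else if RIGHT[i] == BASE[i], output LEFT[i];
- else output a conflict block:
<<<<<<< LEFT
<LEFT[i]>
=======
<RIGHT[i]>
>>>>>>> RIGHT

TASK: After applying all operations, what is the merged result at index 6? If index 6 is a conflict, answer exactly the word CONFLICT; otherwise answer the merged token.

Final LEFT:  [delta, charlie, foxtrot, foxtrot, hotel, bravo, hotel, echo]
Final RIGHT: [delta, charlie, alpha, alpha, hotel, bravo, hotel, echo]
i=0: L=delta R=delta -> agree -> delta
i=1: L=charlie R=charlie -> agree -> charlie
i=2: L=foxtrot=BASE, R=alpha -> take RIGHT -> alpha
i=3: L=foxtrot, R=alpha=BASE -> take LEFT -> foxtrot
i=4: L=hotel R=hotel -> agree -> hotel
i=5: L=bravo R=bravo -> agree -> bravo
i=6: L=hotel R=hotel -> agree -> hotel
i=7: L=echo R=echo -> agree -> echo
Index 6 -> hotel

Answer: hotel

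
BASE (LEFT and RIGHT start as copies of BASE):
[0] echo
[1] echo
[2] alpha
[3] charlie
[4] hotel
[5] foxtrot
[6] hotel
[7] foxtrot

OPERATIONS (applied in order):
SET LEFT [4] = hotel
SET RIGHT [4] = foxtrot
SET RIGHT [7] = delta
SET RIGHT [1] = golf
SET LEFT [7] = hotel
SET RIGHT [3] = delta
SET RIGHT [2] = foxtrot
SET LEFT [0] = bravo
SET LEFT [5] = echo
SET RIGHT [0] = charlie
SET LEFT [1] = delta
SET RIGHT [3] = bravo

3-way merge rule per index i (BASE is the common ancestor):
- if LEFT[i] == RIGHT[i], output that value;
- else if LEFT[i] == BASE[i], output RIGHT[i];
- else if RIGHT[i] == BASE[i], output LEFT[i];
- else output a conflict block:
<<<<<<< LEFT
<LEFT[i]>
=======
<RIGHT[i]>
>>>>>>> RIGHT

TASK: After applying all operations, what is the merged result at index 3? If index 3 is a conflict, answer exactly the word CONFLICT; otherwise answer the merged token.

Answer: bravo

Derivation:
Final LEFT:  [bravo, delta, alpha, charlie, hotel, echo, hotel, hotel]
Final RIGHT: [charlie, golf, foxtrot, bravo, foxtrot, foxtrot, hotel, delta]
i=0: BASE=echo L=bravo R=charlie all differ -> CONFLICT
i=1: BASE=echo L=delta R=golf all differ -> CONFLICT
i=2: L=alpha=BASE, R=foxtrot -> take RIGHT -> foxtrot
i=3: L=charlie=BASE, R=bravo -> take RIGHT -> bravo
i=4: L=hotel=BASE, R=foxtrot -> take RIGHT -> foxtrot
i=5: L=echo, R=foxtrot=BASE -> take LEFT -> echo
i=6: L=hotel R=hotel -> agree -> hotel
i=7: BASE=foxtrot L=hotel R=delta all differ -> CONFLICT
Index 3 -> bravo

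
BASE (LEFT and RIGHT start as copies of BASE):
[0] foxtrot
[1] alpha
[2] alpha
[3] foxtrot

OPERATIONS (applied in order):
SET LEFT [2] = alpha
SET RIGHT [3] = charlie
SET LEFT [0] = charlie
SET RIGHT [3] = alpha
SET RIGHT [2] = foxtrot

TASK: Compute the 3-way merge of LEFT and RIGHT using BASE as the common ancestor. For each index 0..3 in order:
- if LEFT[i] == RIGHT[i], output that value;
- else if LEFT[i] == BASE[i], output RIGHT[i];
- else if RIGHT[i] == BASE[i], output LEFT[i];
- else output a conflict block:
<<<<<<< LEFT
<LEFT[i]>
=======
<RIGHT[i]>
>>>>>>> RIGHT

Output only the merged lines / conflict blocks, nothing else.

Final LEFT:  [charlie, alpha, alpha, foxtrot]
Final RIGHT: [foxtrot, alpha, foxtrot, alpha]
i=0: L=charlie, R=foxtrot=BASE -> take LEFT -> charlie
i=1: L=alpha R=alpha -> agree -> alpha
i=2: L=alpha=BASE, R=foxtrot -> take RIGHT -> foxtrot
i=3: L=foxtrot=BASE, R=alpha -> take RIGHT -> alpha

Answer: charlie
alpha
foxtrot
alpha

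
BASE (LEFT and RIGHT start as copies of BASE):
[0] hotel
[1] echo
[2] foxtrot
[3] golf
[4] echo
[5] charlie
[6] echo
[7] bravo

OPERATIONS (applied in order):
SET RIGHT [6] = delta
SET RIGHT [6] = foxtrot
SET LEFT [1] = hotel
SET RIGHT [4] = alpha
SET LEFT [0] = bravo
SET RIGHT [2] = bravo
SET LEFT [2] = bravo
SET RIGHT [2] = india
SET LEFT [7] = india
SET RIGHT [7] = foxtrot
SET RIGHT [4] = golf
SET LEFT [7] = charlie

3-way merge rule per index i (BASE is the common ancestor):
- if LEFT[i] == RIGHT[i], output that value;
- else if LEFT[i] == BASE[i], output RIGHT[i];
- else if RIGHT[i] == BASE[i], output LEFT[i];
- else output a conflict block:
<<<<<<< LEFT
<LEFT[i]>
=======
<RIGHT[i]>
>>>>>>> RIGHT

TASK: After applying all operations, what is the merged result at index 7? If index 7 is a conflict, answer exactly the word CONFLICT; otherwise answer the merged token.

Final LEFT:  [bravo, hotel, bravo, golf, echo, charlie, echo, charlie]
Final RIGHT: [hotel, echo, india, golf, golf, charlie, foxtrot, foxtrot]
i=0: L=bravo, R=hotel=BASE -> take LEFT -> bravo
i=1: L=hotel, R=echo=BASE -> take LEFT -> hotel
i=2: BASE=foxtrot L=bravo R=india all differ -> CONFLICT
i=3: L=golf R=golf -> agree -> golf
i=4: L=echo=BASE, R=golf -> take RIGHT -> golf
i=5: L=charlie R=charlie -> agree -> charlie
i=6: L=echo=BASE, R=foxtrot -> take RIGHT -> foxtrot
i=7: BASE=bravo L=charlie R=foxtrot all differ -> CONFLICT
Index 7 -> CONFLICT

Answer: CONFLICT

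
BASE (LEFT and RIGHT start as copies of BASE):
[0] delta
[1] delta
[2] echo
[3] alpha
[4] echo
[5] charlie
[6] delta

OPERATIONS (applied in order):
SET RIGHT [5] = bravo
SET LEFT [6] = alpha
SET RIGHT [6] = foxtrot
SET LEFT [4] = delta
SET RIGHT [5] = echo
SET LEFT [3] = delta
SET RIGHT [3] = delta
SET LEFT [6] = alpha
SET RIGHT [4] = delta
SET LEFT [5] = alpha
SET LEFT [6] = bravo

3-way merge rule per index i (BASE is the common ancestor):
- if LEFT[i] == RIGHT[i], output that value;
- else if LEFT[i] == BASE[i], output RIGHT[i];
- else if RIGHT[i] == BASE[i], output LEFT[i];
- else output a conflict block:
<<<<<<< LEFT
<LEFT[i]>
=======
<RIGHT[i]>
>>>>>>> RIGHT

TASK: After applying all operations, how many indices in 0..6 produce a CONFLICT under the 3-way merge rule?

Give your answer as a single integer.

Final LEFT:  [delta, delta, echo, delta, delta, alpha, bravo]
Final RIGHT: [delta, delta, echo, delta, delta, echo, foxtrot]
i=0: L=delta R=delta -> agree -> delta
i=1: L=delta R=delta -> agree -> delta
i=2: L=echo R=echo -> agree -> echo
i=3: L=delta R=delta -> agree -> delta
i=4: L=delta R=delta -> agree -> delta
i=5: BASE=charlie L=alpha R=echo all differ -> CONFLICT
i=6: BASE=delta L=bravo R=foxtrot all differ -> CONFLICT
Conflict count: 2

Answer: 2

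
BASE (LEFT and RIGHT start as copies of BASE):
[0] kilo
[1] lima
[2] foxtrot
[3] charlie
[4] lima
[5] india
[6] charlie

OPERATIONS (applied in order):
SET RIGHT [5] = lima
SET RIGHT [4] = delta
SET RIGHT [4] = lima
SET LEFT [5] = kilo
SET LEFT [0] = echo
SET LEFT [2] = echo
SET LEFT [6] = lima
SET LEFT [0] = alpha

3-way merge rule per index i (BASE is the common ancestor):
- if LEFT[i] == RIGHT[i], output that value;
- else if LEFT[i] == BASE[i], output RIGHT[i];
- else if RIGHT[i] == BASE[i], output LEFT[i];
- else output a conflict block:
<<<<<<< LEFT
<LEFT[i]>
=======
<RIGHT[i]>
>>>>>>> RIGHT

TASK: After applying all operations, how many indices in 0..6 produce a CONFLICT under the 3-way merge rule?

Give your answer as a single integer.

Final LEFT:  [alpha, lima, echo, charlie, lima, kilo, lima]
Final RIGHT: [kilo, lima, foxtrot, charlie, lima, lima, charlie]
i=0: L=alpha, R=kilo=BASE -> take LEFT -> alpha
i=1: L=lima R=lima -> agree -> lima
i=2: L=echo, R=foxtrot=BASE -> take LEFT -> echo
i=3: L=charlie R=charlie -> agree -> charlie
i=4: L=lima R=lima -> agree -> lima
i=5: BASE=india L=kilo R=lima all differ -> CONFLICT
i=6: L=lima, R=charlie=BASE -> take LEFT -> lima
Conflict count: 1

Answer: 1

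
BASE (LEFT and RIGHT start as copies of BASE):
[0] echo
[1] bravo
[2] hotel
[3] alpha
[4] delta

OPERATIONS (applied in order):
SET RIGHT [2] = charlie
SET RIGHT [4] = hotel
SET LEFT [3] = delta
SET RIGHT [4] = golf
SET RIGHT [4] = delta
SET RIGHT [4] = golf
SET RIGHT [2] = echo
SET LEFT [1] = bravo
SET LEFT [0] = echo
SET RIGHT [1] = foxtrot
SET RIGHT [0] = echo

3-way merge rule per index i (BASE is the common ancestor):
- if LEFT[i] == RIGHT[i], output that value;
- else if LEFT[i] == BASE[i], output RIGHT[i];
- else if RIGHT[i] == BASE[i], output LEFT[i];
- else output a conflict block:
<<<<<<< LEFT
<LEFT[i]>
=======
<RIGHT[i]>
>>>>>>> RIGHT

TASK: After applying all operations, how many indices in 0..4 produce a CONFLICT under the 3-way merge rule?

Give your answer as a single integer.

Final LEFT:  [echo, bravo, hotel, delta, delta]
Final RIGHT: [echo, foxtrot, echo, alpha, golf]
i=0: L=echo R=echo -> agree -> echo
i=1: L=bravo=BASE, R=foxtrot -> take RIGHT -> foxtrot
i=2: L=hotel=BASE, R=echo -> take RIGHT -> echo
i=3: L=delta, R=alpha=BASE -> take LEFT -> delta
i=4: L=delta=BASE, R=golf -> take RIGHT -> golf
Conflict count: 0

Answer: 0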